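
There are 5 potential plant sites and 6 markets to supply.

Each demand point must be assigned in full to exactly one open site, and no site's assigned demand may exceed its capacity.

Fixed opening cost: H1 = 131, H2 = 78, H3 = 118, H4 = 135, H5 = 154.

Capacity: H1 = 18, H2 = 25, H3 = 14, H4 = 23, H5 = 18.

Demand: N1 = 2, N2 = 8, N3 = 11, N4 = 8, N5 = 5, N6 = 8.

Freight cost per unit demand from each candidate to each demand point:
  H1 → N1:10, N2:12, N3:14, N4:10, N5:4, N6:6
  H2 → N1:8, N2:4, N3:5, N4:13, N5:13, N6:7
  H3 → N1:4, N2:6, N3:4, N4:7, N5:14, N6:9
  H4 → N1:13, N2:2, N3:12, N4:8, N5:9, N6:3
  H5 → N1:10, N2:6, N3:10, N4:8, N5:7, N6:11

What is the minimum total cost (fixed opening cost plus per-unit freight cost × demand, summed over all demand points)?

Open {H2, H4}; cheapest assignment that respects the capacities:
  H2 (cap 25, load 21): N1, N2, N3 — cost 2×8 + 8×4 + 11×5 = 103
  H4 (cap 23, load 21): N4, N5, N6 — cost 8×8 + 5×9 + 8×3 = 133
  Shipping 236, fixed 213 → total 449.
  Any other capacity-feasible assignment to {H2, H4} ships for at least 236.
Compare {H1, H2}: its best feasible assignment gives total 509.
Compare {H2, H3, H4}: its best feasible assignment gives total 535.
Every other set of open sites that can feasibly serve all demand totals ≥ 509 even under its best assignment. Minimum: 449.

449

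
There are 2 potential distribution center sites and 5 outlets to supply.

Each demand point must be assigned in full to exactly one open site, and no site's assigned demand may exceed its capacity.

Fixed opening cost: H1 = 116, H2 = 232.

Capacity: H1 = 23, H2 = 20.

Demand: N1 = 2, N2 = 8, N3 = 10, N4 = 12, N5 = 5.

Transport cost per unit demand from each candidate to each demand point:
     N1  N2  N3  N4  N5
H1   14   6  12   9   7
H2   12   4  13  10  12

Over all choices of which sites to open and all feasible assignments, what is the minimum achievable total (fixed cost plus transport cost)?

Open {H1, H2}; cheapest assignment that respects the capacities:
  H1 (cap 23, load 17): N4, N5 — cost 12×9 + 5×7 = 143
  H2 (cap 20, load 20): N1, N2, N3 — cost 2×12 + 8×4 + 10×13 = 186
  Shipping 329, fixed 348 → total 677.
  Any other capacity-feasible assignment to {H1, H2} ships for at least 329.
Total demand is 37 and no other set of sites has combined capacity ≥ 37, so {H1, H2} is the only feasible choice of open sites. Minimum: 677.

677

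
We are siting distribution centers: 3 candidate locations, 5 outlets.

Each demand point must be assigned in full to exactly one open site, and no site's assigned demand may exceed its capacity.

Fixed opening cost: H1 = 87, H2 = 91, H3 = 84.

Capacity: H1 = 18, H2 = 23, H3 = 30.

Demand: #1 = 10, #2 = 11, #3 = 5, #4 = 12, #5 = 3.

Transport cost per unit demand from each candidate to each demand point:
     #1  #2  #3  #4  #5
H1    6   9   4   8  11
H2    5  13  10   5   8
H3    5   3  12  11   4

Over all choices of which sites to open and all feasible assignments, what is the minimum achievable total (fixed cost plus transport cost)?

Open {H2, H3}; cheapest assignment that respects the capacities:
  H2 (cap 23, load 17): #3, #4 — cost 5×10 + 12×5 = 110
  H3 (cap 30, load 24): #1, #2, #5 — cost 10×5 + 11×3 + 3×4 = 95
  Shipping 205, fixed 175 → total 380.
  Any other capacity-feasible assignment to {H2, H3} ships for at least 205.
Compare {H1, H3}: its best feasible assignment gives total 382.
Compare {H1, H2, H3}: its best feasible assignment gives total 437.
Every other set of open sites that can feasibly serve all demand totals ≥ 382 even under its best assignment. Minimum: 380.

380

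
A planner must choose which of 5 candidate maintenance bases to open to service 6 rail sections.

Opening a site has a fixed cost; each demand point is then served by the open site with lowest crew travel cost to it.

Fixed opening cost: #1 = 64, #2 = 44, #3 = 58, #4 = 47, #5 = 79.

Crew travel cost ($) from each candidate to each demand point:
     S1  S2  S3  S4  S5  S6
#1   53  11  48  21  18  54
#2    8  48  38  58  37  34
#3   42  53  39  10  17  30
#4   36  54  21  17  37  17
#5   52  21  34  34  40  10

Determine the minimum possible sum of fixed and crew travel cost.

229

Open {#4}: assign each demand point to its cheapest open site.
  S1→#4 36, S2→#4 54, S3→#4 21, S4→#4 17, S5→#4 37, S6→#4 17
  crew travel cost 182, fixed 47 → total 229.
Compare {#1, #4}: crew travel cost 120 + fixed 111 = 231.
Compare {#1, #2}: crew travel cost 130 + fixed 108 = 238.
Compare {#2, #4}: crew travel cost 148 + fixed 91 = 239.
All other subsets cost ≥ 231. Minimum total cost: 229.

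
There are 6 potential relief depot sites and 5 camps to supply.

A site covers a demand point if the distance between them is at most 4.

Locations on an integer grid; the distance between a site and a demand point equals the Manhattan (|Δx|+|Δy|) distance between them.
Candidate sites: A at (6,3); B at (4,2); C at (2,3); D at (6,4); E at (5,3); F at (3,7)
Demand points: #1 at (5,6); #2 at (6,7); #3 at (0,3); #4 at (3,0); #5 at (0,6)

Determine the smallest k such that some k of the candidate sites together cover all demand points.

2

Coverage sets (demand points within 4 of each site):
  A: {#1, #2}
  B: {#4}
  C: {#3, #4}
  D: {#1, #2}
  E: {#1}
  F: {#1, #2, #5}
No single site covers all 5 demand points.
But {C, F} covers everything, so the minimum is 2.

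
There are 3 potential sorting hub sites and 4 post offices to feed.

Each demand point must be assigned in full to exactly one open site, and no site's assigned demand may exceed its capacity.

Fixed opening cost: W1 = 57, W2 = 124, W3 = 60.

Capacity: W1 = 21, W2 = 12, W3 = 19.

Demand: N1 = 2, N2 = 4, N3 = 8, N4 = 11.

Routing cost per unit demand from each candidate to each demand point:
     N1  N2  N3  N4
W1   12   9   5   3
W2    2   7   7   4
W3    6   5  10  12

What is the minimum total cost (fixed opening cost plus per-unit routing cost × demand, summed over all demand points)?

Open {W1, W3}; cheapest assignment that respects the capacities:
  W1 (cap 21, load 19): N3, N4 — cost 8×5 + 11×3 = 73
  W3 (cap 19, load 6): N1, N2 — cost 2×6 + 4×5 = 32
  Shipping 105, fixed 117 → total 222.
  Any other capacity-feasible assignment to {W1, W3} ships for at least 105.
Compare {W1, W2}: its best feasible assignment gives total 286.
Compare {W1, W2, W3}: its best feasible assignment gives total 338.
Every other set of open sites that can feasibly serve all demand totals ≥ 286 even under its best assignment. Minimum: 222.

222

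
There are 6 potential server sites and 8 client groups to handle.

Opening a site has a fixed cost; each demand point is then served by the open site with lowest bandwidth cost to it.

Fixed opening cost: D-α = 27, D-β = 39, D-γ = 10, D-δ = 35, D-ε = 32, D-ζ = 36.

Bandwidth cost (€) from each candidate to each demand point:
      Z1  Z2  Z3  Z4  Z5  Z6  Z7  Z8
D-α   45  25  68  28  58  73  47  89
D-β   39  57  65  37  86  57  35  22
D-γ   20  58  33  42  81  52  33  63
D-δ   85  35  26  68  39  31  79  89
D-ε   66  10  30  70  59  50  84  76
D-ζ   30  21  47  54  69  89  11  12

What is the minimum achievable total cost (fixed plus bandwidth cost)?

Open {D-γ, D-δ, D-ζ}: assign each demand point to its cheapest open site.
  Z1→D-γ 20, Z2→D-ζ 21, Z3→D-δ 26, Z4→D-γ 42, Z5→D-δ 39, Z6→D-δ 31, Z7→D-ζ 11, Z8→D-ζ 12
  bandwidth cost 202, fixed 81 → total 283.
Compare {D-δ, D-ζ}: bandwidth cost 224 + fixed 71 = 295.
Compare {D-α, D-δ, D-ζ}: bandwidth cost 198 + fixed 98 = 296.
Compare {D-α, D-γ, D-δ, D-ζ}: bandwidth cost 188 + fixed 108 = 296.
All other subsets cost ≥ 295. Minimum total cost: 283.

283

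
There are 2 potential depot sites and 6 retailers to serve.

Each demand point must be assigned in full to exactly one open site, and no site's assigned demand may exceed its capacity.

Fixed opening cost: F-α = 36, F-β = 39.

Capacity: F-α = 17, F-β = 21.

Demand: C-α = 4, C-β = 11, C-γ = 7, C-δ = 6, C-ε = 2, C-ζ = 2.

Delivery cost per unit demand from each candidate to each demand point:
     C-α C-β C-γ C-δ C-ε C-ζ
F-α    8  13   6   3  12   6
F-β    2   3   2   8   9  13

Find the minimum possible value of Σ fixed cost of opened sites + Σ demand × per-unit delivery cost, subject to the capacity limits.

202

Open {F-α, F-β}; cheapest assignment that respects the capacities:
  F-α (cap 17, load 12): C-α, C-δ, C-ζ — cost 4×8 + 6×3 + 2×6 = 62
  F-β (cap 21, load 20): C-β, C-γ, C-ε — cost 11×3 + 7×2 + 2×9 = 65
  Shipping 127, fixed 75 → total 202.
  Any other capacity-feasible assignment to {F-α, F-β} ships for at least 127.
Total demand is 32 and no other set of sites has combined capacity ≥ 32, so {F-α, F-β} is the only feasible choice of open sites. Minimum: 202.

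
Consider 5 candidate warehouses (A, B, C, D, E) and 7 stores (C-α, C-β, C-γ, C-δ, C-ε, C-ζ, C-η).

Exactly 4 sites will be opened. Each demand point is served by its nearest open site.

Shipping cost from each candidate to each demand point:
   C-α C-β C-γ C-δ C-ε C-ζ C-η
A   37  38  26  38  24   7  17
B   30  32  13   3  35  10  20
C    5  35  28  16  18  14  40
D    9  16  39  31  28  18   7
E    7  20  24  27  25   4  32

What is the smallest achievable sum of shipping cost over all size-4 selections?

66

Open {B, C, D, E}.
  C-α→C 5, C-β→D 16, C-γ→B 13, C-δ→B 3, C-ε→C 18, C-ζ→E 4, C-η→D 7  ⇒ total 66.
Compare {A, B, C, D}: total 69.
Compare {A, B, D, E}: total 74.
No size-4 selection does better; minimum is 66.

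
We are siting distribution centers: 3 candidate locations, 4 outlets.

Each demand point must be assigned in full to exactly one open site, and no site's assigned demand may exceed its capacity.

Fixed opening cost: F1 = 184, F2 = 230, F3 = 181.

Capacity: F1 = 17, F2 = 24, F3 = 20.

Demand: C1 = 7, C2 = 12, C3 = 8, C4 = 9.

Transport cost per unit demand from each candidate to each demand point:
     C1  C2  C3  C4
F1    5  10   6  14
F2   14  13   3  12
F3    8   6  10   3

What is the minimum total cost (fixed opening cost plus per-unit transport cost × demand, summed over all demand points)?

Open {F1, F3}; cheapest assignment that respects the capacities:
  F1 (cap 17, load 17): C3, C4 — cost 8×6 + 9×14 = 174
  F3 (cap 20, load 19): C1, C2 — cost 7×8 + 12×6 = 128
  Shipping 302, fixed 365 → total 667.
  Any other capacity-feasible assignment to {F1, F3} ships for at least 302.
Compare {F2, F3}: its best feasible assignment gives total 671.
Compare {F1, F2}: its best feasible assignment gives total 755.
Every other set of open sites that can feasibly serve all demand totals ≥ 671 even under its best assignment. Minimum: 667.

667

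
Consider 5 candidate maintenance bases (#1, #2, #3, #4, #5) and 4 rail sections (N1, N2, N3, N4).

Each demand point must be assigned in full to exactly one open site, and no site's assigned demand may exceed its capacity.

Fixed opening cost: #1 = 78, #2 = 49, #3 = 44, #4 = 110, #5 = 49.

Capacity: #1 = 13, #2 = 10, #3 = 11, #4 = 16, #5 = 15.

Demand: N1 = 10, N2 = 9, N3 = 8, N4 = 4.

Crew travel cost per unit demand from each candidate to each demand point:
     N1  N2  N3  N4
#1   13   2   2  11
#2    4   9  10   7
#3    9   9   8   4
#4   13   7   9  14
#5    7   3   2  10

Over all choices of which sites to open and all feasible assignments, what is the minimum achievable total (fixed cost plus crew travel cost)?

Open {#1, #2, #5}; cheapest assignment that respects the capacities:
  #1 (cap 13, load 9): N2 — cost 9×2 = 18
  #2 (cap 10, load 10): N1 — cost 10×4 = 40
  #5 (cap 15, load 12): N3, N4 — cost 8×2 + 4×10 = 56
  Shipping 114, fixed 176 → total 290.
  Any other capacity-feasible assignment to {#1, #2, #5} ships for at least 114.
Compare {#1, #2, #3, #5}: its best feasible assignment gives total 310.
Compare {#2, #3, #5}: its best feasible assignment gives total 313.
Every other set of open sites that can feasibly serve all demand totals ≥ 310 even under its best assignment. Minimum: 290.

290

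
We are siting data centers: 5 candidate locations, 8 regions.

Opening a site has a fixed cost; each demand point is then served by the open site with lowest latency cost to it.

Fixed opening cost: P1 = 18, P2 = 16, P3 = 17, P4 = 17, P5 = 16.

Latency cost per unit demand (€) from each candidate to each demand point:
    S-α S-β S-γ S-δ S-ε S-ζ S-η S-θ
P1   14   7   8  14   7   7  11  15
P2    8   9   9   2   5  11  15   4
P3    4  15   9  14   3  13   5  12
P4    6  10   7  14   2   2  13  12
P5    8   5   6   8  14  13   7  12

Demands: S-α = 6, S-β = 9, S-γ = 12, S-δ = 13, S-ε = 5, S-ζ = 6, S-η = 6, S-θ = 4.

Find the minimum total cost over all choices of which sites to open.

Open {P2, P3, P4, P5}: assign each demand point to its cheapest open site.
  S-α→P3 6×4=24, S-β→P5 9×5=45, S-γ→P5 12×6=72, S-δ→P2 13×2=26, S-ε→P4 5×2=10, S-ζ→P4 6×2=12, S-η→P3 6×5=30, S-θ→P2 4×4=16
  latency cost 235, fixed 66 → total 301.
Compare {P2, P4, P5}: latency cost 259 + fixed 49 = 308.
Compare {P1, P2, P3, P4, P5}: latency cost 235 + fixed 84 = 319.
Compare {P1, P2, P4, P5}: latency cost 259 + fixed 67 = 326.
All other subsets cost ≥ 308. Minimum total cost: 301.

301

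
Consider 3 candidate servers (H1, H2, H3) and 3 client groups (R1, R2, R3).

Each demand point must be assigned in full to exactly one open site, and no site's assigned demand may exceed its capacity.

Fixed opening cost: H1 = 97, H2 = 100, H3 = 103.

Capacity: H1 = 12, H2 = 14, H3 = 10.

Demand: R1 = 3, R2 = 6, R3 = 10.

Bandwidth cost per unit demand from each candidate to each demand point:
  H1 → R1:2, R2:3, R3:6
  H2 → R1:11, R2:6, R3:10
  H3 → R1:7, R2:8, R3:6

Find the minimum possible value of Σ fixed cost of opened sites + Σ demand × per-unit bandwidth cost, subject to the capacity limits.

Open {H1, H3}; cheapest assignment that respects the capacities:
  H1 (cap 12, load 9): R1, R2 — cost 3×2 + 6×3 = 24
  H3 (cap 10, load 10): R3 — cost 10×6 = 60
  Shipping 84, fixed 200 → total 284.
  Any other capacity-feasible assignment to {H1, H3} ships for at least 84.
Compare {H1, H2}: its best feasible assignment gives total 321.
Compare {H2, H3}: its best feasible assignment gives total 332.
Every other set of open sites that can feasibly serve all demand totals ≥ 321 even under its best assignment. Minimum: 284.

284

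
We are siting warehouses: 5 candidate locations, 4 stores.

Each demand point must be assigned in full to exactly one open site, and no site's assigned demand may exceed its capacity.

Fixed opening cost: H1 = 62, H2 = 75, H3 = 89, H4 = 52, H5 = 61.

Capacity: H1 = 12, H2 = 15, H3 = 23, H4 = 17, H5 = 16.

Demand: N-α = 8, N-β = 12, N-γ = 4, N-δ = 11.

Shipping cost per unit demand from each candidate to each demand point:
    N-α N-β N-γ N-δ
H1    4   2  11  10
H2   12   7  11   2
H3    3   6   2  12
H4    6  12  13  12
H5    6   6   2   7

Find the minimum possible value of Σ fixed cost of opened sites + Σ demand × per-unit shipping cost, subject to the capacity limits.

300

Open {H1, H2, H5}; cheapest assignment that respects the capacities:
  H1 (cap 12, load 12): N-β — cost 12×2 = 24
  H2 (cap 15, load 11): N-δ — cost 11×2 = 22
  H5 (cap 16, load 12): N-α, N-γ — cost 8×6 + 4×2 = 56
  Shipping 102, fixed 198 → total 300.
  Any other capacity-feasible assignment to {H1, H2, H5} ships for at least 102.
Compare {H1, H2, H3}: its best feasible assignment gives total 304.
Compare {H2, H3}: its best feasible assignment gives total 326.
Every other set of open sites that can feasibly serve all demand totals ≥ 304 even under its best assignment. Minimum: 300.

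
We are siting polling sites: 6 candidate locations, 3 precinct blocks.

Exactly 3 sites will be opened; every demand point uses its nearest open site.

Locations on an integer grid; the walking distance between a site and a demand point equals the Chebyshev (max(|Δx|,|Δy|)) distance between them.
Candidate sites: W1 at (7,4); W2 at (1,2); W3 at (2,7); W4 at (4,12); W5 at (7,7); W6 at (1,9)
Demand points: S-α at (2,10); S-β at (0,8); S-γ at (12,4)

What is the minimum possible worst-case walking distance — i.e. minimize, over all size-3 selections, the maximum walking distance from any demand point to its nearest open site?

Open {W1, W2, W3}.
  Farthest demand point is S-γ at walking distance 5 (to W1); all others are ≤ 5.
With {W1, W2, W4} the worst case is 5.
With {W1, W2, W6} the worst case is 5.
No size-3 selection achieves below 5.

5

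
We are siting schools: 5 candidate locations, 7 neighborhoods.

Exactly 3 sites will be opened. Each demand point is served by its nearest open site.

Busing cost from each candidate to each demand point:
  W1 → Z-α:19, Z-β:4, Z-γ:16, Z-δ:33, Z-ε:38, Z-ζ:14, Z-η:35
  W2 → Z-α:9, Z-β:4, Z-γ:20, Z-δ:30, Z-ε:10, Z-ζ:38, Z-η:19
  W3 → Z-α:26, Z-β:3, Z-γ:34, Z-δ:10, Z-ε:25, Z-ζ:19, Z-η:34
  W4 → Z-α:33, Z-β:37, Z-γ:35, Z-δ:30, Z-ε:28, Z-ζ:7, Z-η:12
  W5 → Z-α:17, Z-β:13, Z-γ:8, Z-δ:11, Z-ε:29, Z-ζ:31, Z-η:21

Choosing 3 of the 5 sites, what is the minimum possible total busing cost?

61

Open {W2, W4, W5}.
  Z-α→W2 9, Z-β→W2 4, Z-γ→W5 8, Z-δ→W5 11, Z-ε→W2 10, Z-ζ→W4 7, Z-η→W4 12  ⇒ total 61.
Compare {W2, W3, W4}: total 71.
Compare {W1, W2, W5}: total 75.
No size-3 selection does better; minimum is 61.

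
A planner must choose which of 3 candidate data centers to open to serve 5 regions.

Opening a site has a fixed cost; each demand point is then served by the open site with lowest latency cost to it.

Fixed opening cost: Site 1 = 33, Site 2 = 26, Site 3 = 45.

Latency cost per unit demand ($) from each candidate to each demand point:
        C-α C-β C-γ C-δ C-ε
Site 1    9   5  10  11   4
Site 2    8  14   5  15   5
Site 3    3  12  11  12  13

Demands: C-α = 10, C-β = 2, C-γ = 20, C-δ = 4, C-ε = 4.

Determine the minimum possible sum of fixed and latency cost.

293

Open {Site 2, Site 3}: assign each demand point to its cheapest open site.
  C-α→Site 3 10×3=30, C-β→Site 3 2×12=24, C-γ→Site 2 20×5=100, C-δ→Site 3 4×12=48, C-ε→Site 2 4×5=20
  latency cost 222, fixed 71 → total 293.
Compare {Site 1, Site 2, Site 3}: latency cost 200 + fixed 104 = 304.
Compare {Site 1, Site 2}: latency cost 250 + fixed 59 = 309.
Compare {Site 2}: latency cost 288 + fixed 26 = 314.
All other subsets cost ≥ 304. Minimum total cost: 293.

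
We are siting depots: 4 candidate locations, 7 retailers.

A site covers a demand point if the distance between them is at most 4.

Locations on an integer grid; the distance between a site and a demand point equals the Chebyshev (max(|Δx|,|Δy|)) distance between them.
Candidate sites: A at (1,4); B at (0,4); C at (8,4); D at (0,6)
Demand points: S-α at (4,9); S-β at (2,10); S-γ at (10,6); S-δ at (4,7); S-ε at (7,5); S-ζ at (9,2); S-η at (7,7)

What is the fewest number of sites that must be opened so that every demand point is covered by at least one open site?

2

Coverage sets (demand points within 4 of each site):
  A: {S-δ}
  B: {S-δ}
  C: {S-γ, S-δ, S-ε, S-ζ, S-η}
  D: {S-α, S-β, S-δ}
No single site covers all 7 demand points.
But {C, D} covers everything, so the minimum is 2.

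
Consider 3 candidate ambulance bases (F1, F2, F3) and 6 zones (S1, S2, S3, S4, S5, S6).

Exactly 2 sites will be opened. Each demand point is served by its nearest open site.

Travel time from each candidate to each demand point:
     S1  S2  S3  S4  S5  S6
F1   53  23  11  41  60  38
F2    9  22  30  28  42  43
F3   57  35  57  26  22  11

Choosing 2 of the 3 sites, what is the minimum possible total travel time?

120

Open {F2, F3}.
  S1→F2 9, S2→F2 22, S3→F2 30, S4→F3 26, S5→F3 22, S6→F3 11  ⇒ total 120.
Compare {F1, F3}: total 146.
Compare {F1, F2}: total 150.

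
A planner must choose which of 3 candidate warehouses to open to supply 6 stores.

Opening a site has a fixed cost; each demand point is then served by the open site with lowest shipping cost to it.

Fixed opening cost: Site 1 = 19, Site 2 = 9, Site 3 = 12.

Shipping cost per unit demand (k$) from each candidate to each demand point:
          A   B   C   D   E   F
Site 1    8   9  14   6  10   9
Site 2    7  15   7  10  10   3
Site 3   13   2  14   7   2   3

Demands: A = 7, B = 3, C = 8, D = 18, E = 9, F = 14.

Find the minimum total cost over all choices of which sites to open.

318

Open {Site 2, Site 3}: assign each demand point to its cheapest open site.
  A→Site 2 7×7=49, B→Site 3 3×2=6, C→Site 2 8×7=56, D→Site 3 18×7=126, E→Site 3 9×2=18, F→Site 2 14×3=42
  shipping cost 297, fixed 21 → total 318.
Compare {Site 1, Site 2, Site 3}: shipping cost 279 + fixed 40 = 319.
Compare {Site 1, Site 3}: shipping cost 342 + fixed 31 = 373.
Compare {Site 1, Site 2}: shipping cost 372 + fixed 28 = 400.
All other subsets cost ≥ 319. Minimum total cost: 318.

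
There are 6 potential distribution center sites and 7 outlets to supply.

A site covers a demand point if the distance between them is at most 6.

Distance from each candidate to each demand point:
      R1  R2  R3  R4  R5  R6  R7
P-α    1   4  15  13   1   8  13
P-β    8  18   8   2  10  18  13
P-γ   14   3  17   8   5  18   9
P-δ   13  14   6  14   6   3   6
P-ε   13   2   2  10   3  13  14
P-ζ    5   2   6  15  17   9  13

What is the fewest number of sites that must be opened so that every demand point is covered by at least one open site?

3

Coverage sets (demand points within 6 of each site):
  P-α: {R1, R2, R5}
  P-β: {R4}
  P-γ: {R2, R5}
  P-δ: {R3, R5, R6, R7}
  P-ε: {R2, R3, R5}
  P-ζ: {R1, R2, R3}
No 2 sites suffice: every size-2 union leaves at least one demand point uncovered.
But {P-α, P-β, P-δ} covers everything, so the minimum is 3.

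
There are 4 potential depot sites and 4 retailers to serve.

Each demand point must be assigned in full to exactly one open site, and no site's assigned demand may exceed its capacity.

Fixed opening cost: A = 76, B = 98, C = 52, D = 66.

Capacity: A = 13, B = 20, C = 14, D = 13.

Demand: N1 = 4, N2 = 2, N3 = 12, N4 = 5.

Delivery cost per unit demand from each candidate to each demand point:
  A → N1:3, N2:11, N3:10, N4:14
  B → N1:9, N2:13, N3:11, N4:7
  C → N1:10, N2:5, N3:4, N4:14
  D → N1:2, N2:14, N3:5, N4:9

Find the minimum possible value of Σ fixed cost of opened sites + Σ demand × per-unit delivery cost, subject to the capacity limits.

Open {C, D}; cheapest assignment that respects the capacities:
  C (cap 14, load 14): N2, N3 — cost 2×5 + 12×4 = 58
  D (cap 13, load 9): N1, N4 — cost 4×2 + 5×9 = 53
  Shipping 111, fixed 118 → total 229.
  Any other capacity-feasible assignment to {C, D} ships for at least 111.
Compare {A, C}: its best feasible assignment gives total 268.
Compare {B, C}: its best feasible assignment gives total 279.
Every other set of open sites that can feasibly serve all demand totals ≥ 268 even under its best assignment. Minimum: 229.

229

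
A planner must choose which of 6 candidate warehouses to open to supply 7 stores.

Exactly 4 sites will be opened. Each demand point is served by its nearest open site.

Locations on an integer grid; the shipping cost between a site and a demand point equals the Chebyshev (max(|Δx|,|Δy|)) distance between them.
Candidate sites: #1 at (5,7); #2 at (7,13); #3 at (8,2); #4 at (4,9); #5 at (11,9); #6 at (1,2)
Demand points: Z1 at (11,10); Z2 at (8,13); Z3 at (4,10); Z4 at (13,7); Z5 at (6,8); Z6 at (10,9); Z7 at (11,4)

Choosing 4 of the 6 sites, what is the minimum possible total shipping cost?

11

Open {#2, #3, #4, #5}.
  Z1→#5 1, Z2→#2 1, Z3→#4 1, Z4→#5 2, Z5→#4 2, Z6→#5 1, Z7→#3 3  ⇒ total 11.
Compare {#1, #2, #3, #5}: total 12.
Compare {#1, #2, #4, #5}: total 12.
No size-4 selection does better; minimum is 11.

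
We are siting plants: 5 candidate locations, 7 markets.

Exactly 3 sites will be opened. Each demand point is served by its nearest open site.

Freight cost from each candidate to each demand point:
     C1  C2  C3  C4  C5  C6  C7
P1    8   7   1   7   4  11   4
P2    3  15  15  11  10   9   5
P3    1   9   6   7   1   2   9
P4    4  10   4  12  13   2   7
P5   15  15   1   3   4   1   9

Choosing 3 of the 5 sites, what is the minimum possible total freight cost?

18

Open {P1, P3, P5}.
  C1→P3 1, C2→P1 7, C3→P1 1, C4→P5 3, C5→P3 1, C6→P5 1, C7→P1 4  ⇒ total 18.
Compare {P2, P3, P5}: total 21.
Compare {P1, P2, P3}: total 23.
No size-3 selection does better; minimum is 18.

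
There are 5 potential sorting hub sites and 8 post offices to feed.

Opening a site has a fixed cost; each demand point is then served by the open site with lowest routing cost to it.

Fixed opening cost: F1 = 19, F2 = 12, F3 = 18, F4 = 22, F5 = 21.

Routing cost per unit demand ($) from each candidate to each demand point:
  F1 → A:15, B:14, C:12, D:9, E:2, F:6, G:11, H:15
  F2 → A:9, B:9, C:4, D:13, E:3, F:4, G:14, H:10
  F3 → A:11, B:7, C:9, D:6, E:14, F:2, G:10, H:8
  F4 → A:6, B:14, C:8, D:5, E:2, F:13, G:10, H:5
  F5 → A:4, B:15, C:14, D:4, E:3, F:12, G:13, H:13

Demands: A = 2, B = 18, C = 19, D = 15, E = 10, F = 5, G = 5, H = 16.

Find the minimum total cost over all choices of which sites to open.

Open {F2, F3, F4}: assign each demand point to its cheapest open site.
  A→F4 2×6=12, B→F3 18×7=126, C→F2 19×4=76, D→F4 15×5=75, E→F4 10×2=20, F→F3 5×2=10, G→F3 5×10=50, H→F4 16×5=80
  routing cost 449, fixed 52 → total 501.
Compare {F2, F3, F4, F5}: routing cost 430 + fixed 73 = 503.
Compare {F1, F2, F3, F4}: routing cost 449 + fixed 71 = 520.
Compare {F1, F2, F3, F4, F5}: routing cost 430 + fixed 92 = 522.
All other subsets cost ≥ 503. Minimum total cost: 501.

501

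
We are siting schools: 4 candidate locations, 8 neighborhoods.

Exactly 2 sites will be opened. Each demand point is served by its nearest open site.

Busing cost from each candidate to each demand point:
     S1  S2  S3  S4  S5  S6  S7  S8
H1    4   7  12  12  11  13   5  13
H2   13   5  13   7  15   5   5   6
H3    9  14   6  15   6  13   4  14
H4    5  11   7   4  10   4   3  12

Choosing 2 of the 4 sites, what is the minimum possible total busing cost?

44

Open {H2, H4}.
  S1→H4 5, S2→H2 5, S3→H4 7, S4→H4 4, S5→H4 10, S6→H4 4, S7→H4 3, S8→H2 6  ⇒ total 44.
Compare {H2, H3}: total 48.
Compare {H1, H4}: total 51.
No size-2 selection does better; minimum is 44.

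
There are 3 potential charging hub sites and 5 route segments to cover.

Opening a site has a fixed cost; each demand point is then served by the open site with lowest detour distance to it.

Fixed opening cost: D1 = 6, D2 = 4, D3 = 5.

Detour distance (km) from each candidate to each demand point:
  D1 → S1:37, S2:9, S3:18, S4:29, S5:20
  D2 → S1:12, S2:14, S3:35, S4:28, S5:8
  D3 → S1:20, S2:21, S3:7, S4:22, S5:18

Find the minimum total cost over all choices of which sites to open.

72

Open {D2, D3}: assign each demand point to its cheapest open site.
  S1→D2 12, S2→D2 14, S3→D3 7, S4→D3 22, S5→D2 8
  detour distance 63, fixed 9 → total 72.
Compare {D1, D2, D3}: detour distance 58 + fixed 15 = 73.
Compare {D1, D2}: detour distance 75 + fixed 10 = 85.
Compare {D1, D3}: detour distance 76 + fixed 11 = 87.
All other subsets cost ≥ 73. Minimum total cost: 72.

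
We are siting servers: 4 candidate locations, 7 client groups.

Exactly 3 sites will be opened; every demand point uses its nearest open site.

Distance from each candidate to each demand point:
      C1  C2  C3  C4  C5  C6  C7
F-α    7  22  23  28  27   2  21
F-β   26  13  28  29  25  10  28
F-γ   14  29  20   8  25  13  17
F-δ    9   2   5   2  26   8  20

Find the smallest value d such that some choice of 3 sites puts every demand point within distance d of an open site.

25

Open {F-α, F-β, F-γ}.
  Farthest demand point is C5 at distance 25 (to F-β); all others are ≤ 25.
With {F-α, F-β, F-δ} the worst case is 25.
With {F-α, F-γ, F-δ} the worst case is 25.
No size-3 selection achieves below 25.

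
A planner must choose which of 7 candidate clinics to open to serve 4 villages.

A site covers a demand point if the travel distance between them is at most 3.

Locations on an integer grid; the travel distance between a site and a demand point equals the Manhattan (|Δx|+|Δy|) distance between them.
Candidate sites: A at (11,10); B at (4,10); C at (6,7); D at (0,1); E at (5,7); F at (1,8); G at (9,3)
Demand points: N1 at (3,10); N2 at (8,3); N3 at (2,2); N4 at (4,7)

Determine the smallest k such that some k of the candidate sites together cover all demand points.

Coverage sets (demand points within 3 of each site):
  A: {}
  B: {N1, N4}
  C: {N4}
  D: {N3}
  E: {N4}
  F: {}
  G: {N2}
No 2 sites suffice: every size-2 union leaves at least one demand point uncovered.
But {B, D, G} covers everything, so the minimum is 3.

3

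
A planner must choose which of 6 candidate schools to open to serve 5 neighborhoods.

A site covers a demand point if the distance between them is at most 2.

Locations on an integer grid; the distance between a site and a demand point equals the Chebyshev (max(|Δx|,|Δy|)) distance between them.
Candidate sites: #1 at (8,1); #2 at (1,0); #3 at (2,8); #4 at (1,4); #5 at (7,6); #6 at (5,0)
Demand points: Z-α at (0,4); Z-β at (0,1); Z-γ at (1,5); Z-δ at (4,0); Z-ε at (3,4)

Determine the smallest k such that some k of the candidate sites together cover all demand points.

3

Coverage sets (demand points within 2 of each site):
  #1: {}
  #2: {Z-β}
  #3: {}
  #4: {Z-α, Z-γ, Z-ε}
  #5: {}
  #6: {Z-δ}
No 2 sites suffice: every size-2 union leaves at least one demand point uncovered.
But {#2, #4, #6} covers everything, so the minimum is 3.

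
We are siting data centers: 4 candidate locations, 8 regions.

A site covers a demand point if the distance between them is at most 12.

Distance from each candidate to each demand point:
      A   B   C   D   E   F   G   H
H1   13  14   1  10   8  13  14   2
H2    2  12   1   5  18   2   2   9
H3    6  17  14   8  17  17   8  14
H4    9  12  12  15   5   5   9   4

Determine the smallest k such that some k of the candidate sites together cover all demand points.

Coverage sets (demand points within 12 of each site):
  H1: {C, D, E, H}
  H2: {A, B, C, D, F, G, H}
  H3: {A, D, G}
  H4: {A, B, C, E, F, G, H}
No single site covers all 8 demand points.
But {H1, H2} covers everything, so the minimum is 2.

2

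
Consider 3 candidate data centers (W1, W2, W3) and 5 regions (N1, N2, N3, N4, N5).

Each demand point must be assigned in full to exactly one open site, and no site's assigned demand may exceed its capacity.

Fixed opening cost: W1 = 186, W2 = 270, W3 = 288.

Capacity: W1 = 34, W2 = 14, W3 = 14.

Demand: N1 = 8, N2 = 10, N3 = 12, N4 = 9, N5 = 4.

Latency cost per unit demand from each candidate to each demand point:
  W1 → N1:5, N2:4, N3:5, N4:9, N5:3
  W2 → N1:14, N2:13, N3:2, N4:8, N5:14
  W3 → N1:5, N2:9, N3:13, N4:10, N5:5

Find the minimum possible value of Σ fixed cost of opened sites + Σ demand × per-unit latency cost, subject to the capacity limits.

Open {W1, W2}; cheapest assignment that respects the capacities:
  W1 (cap 34, load 31): N1, N2, N4, N5 — cost 8×5 + 10×4 + 9×9 + 4×3 = 173
  W2 (cap 14, load 12): N3 — cost 12×2 = 24
  Shipping 197, fixed 456 → total 653.
  Any other capacity-feasible assignment to {W1, W2} ships for at least 197.
Compare {W1, W3}: its best feasible assignment gives total 715.
Compare {W1, W2, W3}: its best feasible assignment gives total 941.
Every other set of open sites that can feasibly serve all demand totals ≥ 715 even under its best assignment. Minimum: 653.

653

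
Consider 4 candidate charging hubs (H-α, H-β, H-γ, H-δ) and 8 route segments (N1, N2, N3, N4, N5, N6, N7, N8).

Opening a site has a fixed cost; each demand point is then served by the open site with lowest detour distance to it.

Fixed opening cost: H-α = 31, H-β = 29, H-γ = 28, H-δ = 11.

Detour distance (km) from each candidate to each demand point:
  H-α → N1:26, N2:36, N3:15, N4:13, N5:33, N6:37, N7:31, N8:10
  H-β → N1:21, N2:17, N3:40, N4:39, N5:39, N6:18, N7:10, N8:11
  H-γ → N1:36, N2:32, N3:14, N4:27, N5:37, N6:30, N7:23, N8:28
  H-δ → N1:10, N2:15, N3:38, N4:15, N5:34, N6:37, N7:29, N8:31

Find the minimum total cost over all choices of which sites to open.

Open {H-β, H-δ}: assign each demand point to its cheapest open site.
  N1→H-δ 10, N2→H-δ 15, N3→H-δ 38, N4→H-δ 15, N5→H-δ 34, N6→H-β 18, N7→H-β 10, N8→H-β 11
  detour distance 151, fixed 40 → total 191.
Compare {H-α, H-β, H-δ}: detour distance 124 + fixed 71 = 195.
Compare {H-β, H-γ, H-δ}: detour distance 127 + fixed 68 = 195.
Compare {H-α, H-β}: detour distance 137 + fixed 60 = 197.
All other subsets cost ≥ 195. Minimum total cost: 191.

191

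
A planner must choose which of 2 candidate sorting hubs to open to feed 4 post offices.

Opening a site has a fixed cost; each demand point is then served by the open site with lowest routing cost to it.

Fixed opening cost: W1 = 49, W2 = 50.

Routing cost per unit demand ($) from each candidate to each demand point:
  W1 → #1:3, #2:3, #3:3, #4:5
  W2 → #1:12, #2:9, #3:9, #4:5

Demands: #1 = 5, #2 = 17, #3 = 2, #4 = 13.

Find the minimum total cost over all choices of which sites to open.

Open {W1}: assign each demand point to its cheapest open site.
  #1→W1 5×3=15, #2→W1 17×3=51, #3→W1 2×3=6, #4→W1 13×5=65
  routing cost 137, fixed 49 → total 186.
Compare {W1, W2}: routing cost 137 + fixed 99 = 236.
Compare {W2}: routing cost 296 + fixed 50 = 346.

186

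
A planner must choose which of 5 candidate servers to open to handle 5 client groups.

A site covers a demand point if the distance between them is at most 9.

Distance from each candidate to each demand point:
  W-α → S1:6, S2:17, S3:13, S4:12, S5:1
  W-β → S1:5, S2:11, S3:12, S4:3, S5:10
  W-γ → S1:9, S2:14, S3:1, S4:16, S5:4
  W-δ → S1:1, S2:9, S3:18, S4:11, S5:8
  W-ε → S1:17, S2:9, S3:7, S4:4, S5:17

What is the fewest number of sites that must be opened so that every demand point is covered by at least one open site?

Coverage sets (demand points within 9 of each site):
  W-α: {S1, S5}
  W-β: {S1, S4}
  W-γ: {S1, S3, S5}
  W-δ: {S1, S2, S5}
  W-ε: {S2, S3, S4}
No single site covers all 5 demand points.
But {W-α, W-ε} covers everything, so the minimum is 2.

2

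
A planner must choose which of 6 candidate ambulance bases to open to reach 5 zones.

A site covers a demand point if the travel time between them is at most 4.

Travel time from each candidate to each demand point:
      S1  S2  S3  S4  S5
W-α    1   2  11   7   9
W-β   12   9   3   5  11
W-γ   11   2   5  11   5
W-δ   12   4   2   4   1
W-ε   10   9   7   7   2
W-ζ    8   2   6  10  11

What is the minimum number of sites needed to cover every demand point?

Coverage sets (demand points within 4 of each site):
  W-α: {S1, S2}
  W-β: {S3}
  W-γ: {S2}
  W-δ: {S2, S3, S4, S5}
  W-ε: {S5}
  W-ζ: {S2}
No single site covers all 5 demand points.
But {W-α, W-δ} covers everything, so the minimum is 2.

2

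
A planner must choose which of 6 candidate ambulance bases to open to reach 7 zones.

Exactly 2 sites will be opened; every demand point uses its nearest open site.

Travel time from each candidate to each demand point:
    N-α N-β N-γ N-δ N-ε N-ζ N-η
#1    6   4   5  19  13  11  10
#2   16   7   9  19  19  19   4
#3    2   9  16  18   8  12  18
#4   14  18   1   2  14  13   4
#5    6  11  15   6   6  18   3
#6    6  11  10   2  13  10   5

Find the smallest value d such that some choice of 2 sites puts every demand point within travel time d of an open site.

10

Open {#3, #6}.
  Farthest demand point is N-γ at travel time 10 (to #6); all others are ≤ 10.
With {#1, #5} the worst case is 11.
With {#5, #6} the worst case is 11.
No size-2 selection achieves below 10.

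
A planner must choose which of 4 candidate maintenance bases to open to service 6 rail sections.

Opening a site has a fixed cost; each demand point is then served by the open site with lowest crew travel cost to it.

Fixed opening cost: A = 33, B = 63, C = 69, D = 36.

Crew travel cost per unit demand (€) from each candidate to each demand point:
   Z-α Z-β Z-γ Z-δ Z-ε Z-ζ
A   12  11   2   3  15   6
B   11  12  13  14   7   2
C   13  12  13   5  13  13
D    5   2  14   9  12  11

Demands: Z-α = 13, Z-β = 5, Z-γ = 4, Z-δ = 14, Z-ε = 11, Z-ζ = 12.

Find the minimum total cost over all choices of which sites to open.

358

Open {A, B, D}: assign each demand point to its cheapest open site.
  Z-α→D 13×5=65, Z-β→D 5×2=10, Z-γ→A 4×2=8, Z-δ→A 14×3=42, Z-ε→B 11×7=77, Z-ζ→B 12×2=24
  crew travel cost 226, fixed 132 → total 358.
Compare {A, D}: crew travel cost 329 + fixed 69 = 398.
Compare {A, B, C, D}: crew travel cost 226 + fixed 201 = 427.
Compare {A, B}: crew travel cost 349 + fixed 96 = 445.
All other subsets cost ≥ 398. Minimum total cost: 358.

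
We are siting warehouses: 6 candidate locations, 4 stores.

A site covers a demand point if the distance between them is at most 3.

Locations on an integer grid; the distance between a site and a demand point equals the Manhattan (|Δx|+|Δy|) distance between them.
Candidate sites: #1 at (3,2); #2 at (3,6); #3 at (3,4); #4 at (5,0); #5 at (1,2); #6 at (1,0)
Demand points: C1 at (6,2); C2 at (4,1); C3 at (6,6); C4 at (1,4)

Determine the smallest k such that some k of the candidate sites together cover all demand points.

3

Coverage sets (demand points within 3 of each site):
  #1: {C1, C2}
  #2: {C3}
  #3: {C4}
  #4: {C1, C2}
  #5: {C4}
  #6: {}
No 2 sites suffice: every size-2 union leaves at least one demand point uncovered.
But {#1, #2, #3} covers everything, so the minimum is 3.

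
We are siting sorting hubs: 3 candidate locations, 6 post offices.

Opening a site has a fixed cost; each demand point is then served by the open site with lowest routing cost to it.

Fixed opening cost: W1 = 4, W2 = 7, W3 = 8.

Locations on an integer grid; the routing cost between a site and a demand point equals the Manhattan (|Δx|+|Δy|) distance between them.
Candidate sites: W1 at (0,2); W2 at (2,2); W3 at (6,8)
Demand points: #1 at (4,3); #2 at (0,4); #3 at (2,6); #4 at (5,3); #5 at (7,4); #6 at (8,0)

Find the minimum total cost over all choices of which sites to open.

Open {W2}: assign each demand point to its cheapest open site.
  #1→W2 3, #2→W2 4, #3→W2 4, #4→W2 4, #5→W2 7, #6→W2 8
  routing cost 30, fixed 7 → total 37.
Compare {W1, W2}: routing cost 28 + fixed 11 = 39.
Compare {W1}: routing cost 38 + fixed 4 = 42.
Compare {W2, W3}: routing cost 28 + fixed 15 = 43.
All other subsets cost ≥ 39. Minimum total cost: 37.

37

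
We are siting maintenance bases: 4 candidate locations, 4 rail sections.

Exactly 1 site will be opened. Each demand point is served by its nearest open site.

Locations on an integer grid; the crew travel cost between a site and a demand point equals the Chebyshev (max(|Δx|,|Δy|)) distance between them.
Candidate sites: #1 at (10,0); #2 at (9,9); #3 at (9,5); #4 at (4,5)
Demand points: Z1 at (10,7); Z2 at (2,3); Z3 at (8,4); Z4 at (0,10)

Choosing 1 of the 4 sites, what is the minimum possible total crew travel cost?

17

Open {#4}.
  Z1→#4 6, Z2→#4 2, Z3→#4 4, Z4→#4 5  ⇒ total 17.
Compare {#3}: total 19.
Compare {#2}: total 23.
No size-1 selection does better; minimum is 17.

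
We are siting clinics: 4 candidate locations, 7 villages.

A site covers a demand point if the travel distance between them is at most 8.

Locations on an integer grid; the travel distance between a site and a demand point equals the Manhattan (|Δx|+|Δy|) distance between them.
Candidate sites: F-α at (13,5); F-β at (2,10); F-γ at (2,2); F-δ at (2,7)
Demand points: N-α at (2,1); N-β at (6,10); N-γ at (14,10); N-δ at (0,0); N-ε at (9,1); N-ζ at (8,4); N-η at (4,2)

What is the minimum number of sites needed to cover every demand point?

3

Coverage sets (demand points within 8 of each site):
  F-α: {N-γ, N-ε, N-ζ}
  F-β: {N-β}
  F-γ: {N-α, N-δ, N-ε, N-ζ, N-η}
  F-δ: {N-α, N-β, N-η}
No 2 sites suffice: every size-2 union leaves at least one demand point uncovered.
But {F-α, F-β, F-γ} covers everything, so the minimum is 3.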